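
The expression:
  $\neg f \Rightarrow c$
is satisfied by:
  {c: True, f: True}
  {c: True, f: False}
  {f: True, c: False}


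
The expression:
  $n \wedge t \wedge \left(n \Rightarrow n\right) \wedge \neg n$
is never true.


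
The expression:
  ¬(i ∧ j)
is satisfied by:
  {i: False, j: False}
  {j: True, i: False}
  {i: True, j: False}


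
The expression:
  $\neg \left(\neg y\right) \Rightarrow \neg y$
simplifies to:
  $\neg y$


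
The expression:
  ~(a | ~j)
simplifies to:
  j & ~a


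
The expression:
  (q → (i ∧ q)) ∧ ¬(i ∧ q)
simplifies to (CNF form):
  ¬q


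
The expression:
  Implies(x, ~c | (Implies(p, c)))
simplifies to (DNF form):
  True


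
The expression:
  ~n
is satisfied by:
  {n: False}


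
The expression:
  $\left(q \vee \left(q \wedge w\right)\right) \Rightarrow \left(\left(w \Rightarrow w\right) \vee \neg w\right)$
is always true.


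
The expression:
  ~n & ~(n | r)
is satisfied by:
  {n: False, r: False}


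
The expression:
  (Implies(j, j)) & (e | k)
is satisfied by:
  {k: True, e: True}
  {k: True, e: False}
  {e: True, k: False}


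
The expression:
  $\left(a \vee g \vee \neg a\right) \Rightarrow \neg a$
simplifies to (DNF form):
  $\neg a$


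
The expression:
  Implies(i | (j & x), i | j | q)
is always true.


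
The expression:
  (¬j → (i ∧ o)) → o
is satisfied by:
  {o: True, j: False}
  {j: False, o: False}
  {j: True, o: True}


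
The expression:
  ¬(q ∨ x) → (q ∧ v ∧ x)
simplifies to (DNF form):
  q ∨ x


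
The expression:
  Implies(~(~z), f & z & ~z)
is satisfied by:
  {z: False}


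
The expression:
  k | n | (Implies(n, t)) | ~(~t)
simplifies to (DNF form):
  True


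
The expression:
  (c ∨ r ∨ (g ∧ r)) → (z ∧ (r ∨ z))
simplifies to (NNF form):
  z ∨ (¬c ∧ ¬r)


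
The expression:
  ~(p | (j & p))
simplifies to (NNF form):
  ~p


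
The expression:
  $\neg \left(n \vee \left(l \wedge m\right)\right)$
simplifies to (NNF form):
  $\neg n \wedge \left(\neg l \vee \neg m\right)$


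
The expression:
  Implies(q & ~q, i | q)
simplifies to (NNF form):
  True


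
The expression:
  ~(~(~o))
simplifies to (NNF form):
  ~o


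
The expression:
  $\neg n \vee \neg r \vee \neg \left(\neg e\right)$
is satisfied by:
  {e: True, n: False, r: False}
  {e: False, n: False, r: False}
  {r: True, e: True, n: False}
  {r: True, e: False, n: False}
  {n: True, e: True, r: False}
  {n: True, e: False, r: False}
  {n: True, r: True, e: True}


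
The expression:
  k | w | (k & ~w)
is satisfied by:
  {k: True, w: True}
  {k: True, w: False}
  {w: True, k: False}


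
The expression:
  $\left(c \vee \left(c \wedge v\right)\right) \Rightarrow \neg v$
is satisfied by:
  {v: False, c: False}
  {c: True, v: False}
  {v: True, c: False}


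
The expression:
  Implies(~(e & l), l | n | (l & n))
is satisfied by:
  {n: True, l: True}
  {n: True, l: False}
  {l: True, n: False}


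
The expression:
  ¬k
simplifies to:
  ¬k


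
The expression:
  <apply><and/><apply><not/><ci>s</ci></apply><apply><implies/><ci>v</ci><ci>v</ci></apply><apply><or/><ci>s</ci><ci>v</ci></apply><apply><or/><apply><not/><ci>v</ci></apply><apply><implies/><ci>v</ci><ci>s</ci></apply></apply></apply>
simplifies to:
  <false/>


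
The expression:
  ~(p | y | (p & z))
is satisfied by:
  {y: False, p: False}


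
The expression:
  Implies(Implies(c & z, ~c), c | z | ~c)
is always true.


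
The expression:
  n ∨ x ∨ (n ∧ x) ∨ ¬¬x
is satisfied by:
  {n: True, x: True}
  {n: True, x: False}
  {x: True, n: False}


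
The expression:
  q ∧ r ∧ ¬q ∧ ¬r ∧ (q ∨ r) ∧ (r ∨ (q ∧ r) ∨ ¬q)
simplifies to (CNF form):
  False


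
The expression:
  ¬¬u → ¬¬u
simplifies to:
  True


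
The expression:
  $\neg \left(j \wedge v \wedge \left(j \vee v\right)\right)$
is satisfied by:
  {v: False, j: False}
  {j: True, v: False}
  {v: True, j: False}


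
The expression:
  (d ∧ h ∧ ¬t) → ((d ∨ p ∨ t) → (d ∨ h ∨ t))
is always true.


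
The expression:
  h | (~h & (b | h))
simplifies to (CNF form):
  b | h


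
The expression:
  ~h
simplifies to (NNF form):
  ~h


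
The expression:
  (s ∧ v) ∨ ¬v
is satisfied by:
  {s: True, v: False}
  {v: False, s: False}
  {v: True, s: True}


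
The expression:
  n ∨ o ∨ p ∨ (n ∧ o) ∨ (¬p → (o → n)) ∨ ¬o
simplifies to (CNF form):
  True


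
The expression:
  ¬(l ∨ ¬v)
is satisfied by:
  {v: True, l: False}


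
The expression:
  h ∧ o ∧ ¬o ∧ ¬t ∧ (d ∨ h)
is never true.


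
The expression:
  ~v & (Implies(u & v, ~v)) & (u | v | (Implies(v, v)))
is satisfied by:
  {v: False}


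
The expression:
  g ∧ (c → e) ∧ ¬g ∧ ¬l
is never true.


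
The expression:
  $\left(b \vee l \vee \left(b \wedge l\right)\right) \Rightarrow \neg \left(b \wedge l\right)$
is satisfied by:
  {l: False, b: False}
  {b: True, l: False}
  {l: True, b: False}


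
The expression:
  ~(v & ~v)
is always true.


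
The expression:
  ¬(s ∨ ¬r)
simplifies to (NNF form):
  r ∧ ¬s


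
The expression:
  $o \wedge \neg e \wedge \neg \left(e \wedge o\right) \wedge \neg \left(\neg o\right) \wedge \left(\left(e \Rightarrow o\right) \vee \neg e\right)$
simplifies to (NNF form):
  $o \wedge \neg e$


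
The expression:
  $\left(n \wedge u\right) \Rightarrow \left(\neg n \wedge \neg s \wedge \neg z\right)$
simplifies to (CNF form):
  $\neg n \vee \neg u$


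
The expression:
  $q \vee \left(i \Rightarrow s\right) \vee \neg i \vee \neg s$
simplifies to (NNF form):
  $\text{True}$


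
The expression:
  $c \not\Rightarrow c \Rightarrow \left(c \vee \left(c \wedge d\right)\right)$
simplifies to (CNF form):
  $\text{True}$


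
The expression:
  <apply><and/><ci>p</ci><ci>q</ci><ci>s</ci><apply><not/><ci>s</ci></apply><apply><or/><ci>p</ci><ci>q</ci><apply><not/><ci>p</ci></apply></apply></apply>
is never true.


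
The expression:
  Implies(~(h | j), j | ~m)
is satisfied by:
  {h: True, j: True, m: False}
  {h: True, j: False, m: False}
  {j: True, h: False, m: False}
  {h: False, j: False, m: False}
  {h: True, m: True, j: True}
  {h: True, m: True, j: False}
  {m: True, j: True, h: False}


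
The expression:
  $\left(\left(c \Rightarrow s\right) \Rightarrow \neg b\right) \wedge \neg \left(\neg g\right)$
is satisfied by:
  {c: True, g: True, b: False, s: False}
  {g: True, s: False, c: False, b: False}
  {s: True, c: True, g: True, b: False}
  {s: True, g: True, c: False, b: False}
  {b: True, c: True, g: True, s: False}


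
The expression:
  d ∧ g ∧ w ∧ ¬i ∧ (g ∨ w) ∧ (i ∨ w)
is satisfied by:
  {w: True, d: True, g: True, i: False}


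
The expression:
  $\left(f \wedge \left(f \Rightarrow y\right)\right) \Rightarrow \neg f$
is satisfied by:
  {y: False, f: False}
  {f: True, y: False}
  {y: True, f: False}


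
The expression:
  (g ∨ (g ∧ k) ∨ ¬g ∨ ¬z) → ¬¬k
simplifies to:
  k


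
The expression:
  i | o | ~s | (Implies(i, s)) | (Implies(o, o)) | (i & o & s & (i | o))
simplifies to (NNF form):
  True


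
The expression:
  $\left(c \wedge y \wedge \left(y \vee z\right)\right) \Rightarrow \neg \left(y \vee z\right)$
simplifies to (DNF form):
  $\neg c \vee \neg y$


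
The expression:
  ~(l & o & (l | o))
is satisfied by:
  {l: False, o: False}
  {o: True, l: False}
  {l: True, o: False}


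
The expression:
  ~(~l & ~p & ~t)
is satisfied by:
  {t: True, l: True, p: True}
  {t: True, l: True, p: False}
  {t: True, p: True, l: False}
  {t: True, p: False, l: False}
  {l: True, p: True, t: False}
  {l: True, p: False, t: False}
  {p: True, l: False, t: False}


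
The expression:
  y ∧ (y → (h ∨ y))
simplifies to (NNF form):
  y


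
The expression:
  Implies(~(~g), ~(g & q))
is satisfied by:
  {g: False, q: False}
  {q: True, g: False}
  {g: True, q: False}


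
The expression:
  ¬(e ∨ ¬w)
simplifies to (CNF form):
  w ∧ ¬e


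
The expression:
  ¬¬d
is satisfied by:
  {d: True}


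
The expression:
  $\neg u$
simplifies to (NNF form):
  $\neg u$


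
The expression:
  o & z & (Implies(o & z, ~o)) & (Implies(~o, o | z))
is never true.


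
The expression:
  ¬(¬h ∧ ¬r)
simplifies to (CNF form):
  h ∨ r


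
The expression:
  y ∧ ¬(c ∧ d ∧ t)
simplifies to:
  y ∧ (¬c ∨ ¬d ∨ ¬t)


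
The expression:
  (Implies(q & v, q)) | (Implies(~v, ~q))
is always true.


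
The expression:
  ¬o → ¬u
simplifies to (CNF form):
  o ∨ ¬u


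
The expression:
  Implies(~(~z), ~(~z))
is always true.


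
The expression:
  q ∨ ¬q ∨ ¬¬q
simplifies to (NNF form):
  True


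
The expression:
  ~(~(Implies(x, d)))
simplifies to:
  d | ~x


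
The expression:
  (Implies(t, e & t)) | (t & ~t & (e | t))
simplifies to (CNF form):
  e | ~t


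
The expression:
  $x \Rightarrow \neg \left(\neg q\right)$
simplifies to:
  $q \vee \neg x$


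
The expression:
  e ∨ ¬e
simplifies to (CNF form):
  True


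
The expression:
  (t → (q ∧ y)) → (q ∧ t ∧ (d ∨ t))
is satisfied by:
  {t: True}


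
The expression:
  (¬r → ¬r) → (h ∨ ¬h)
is always true.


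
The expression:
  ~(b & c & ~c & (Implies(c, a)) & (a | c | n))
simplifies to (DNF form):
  True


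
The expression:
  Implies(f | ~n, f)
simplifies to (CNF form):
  f | n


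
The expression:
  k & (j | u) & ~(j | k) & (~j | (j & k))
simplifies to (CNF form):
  False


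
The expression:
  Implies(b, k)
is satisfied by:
  {k: True, b: False}
  {b: False, k: False}
  {b: True, k: True}


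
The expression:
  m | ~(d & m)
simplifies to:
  True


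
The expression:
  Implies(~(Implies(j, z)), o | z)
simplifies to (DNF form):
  o | z | ~j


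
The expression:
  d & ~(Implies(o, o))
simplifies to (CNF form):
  False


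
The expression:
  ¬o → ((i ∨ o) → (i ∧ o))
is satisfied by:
  {o: True, i: False}
  {i: False, o: False}
  {i: True, o: True}


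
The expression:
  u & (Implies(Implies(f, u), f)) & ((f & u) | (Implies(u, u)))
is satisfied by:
  {u: True, f: True}


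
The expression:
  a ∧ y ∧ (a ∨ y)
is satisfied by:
  {a: True, y: True}


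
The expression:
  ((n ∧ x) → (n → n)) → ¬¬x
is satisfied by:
  {x: True}


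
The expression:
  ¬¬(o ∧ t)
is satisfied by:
  {t: True, o: True}


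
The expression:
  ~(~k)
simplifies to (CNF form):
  k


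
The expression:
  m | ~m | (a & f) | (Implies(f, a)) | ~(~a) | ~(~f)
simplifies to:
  True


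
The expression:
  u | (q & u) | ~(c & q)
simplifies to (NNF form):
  u | ~c | ~q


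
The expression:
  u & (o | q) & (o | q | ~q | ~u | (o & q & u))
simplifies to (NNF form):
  u & (o | q)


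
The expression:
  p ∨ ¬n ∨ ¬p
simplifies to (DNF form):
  True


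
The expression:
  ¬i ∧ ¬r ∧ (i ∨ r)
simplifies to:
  False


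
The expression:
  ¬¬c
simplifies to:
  c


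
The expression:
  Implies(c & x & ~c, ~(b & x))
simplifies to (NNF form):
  True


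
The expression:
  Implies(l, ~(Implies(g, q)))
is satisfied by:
  {g: True, l: False, q: False}
  {g: False, l: False, q: False}
  {q: True, g: True, l: False}
  {q: True, g: False, l: False}
  {l: True, g: True, q: False}


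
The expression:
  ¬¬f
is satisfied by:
  {f: True}


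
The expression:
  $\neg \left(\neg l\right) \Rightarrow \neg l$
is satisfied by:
  {l: False}


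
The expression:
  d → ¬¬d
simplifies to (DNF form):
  True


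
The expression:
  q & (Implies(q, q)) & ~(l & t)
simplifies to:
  q & (~l | ~t)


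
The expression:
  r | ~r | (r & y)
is always true.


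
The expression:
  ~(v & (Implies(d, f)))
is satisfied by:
  {d: True, v: False, f: False}
  {d: False, v: False, f: False}
  {f: True, d: True, v: False}
  {f: True, d: False, v: False}
  {v: True, d: True, f: False}


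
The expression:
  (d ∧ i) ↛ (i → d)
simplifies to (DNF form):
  False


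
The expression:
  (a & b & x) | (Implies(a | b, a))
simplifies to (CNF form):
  a | ~b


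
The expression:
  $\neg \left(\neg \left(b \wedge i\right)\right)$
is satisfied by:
  {i: True, b: True}


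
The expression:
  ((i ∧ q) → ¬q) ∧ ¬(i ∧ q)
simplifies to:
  ¬i ∨ ¬q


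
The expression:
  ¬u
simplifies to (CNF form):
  ¬u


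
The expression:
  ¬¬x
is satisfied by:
  {x: True}


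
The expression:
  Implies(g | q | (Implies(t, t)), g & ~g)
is never true.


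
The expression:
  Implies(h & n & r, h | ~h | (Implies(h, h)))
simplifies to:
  True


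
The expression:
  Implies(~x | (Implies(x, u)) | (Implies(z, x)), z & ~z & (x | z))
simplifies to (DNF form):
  False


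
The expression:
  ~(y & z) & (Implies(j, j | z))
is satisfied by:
  {z: False, y: False}
  {y: True, z: False}
  {z: True, y: False}


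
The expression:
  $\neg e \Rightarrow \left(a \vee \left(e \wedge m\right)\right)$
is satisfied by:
  {a: True, e: True}
  {a: True, e: False}
  {e: True, a: False}


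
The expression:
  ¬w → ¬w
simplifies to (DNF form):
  True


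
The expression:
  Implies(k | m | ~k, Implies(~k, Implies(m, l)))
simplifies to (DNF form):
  k | l | ~m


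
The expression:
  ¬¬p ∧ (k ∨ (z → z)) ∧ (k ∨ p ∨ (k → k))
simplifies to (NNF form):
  p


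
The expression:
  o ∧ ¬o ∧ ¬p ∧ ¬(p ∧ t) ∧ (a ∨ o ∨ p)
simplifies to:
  False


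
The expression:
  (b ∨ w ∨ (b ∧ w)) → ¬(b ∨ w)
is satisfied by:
  {w: False, b: False}


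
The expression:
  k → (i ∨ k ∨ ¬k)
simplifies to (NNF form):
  True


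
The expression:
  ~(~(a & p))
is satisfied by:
  {a: True, p: True}


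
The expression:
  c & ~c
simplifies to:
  False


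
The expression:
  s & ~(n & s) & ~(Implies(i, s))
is never true.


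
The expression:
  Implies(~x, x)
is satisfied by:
  {x: True}


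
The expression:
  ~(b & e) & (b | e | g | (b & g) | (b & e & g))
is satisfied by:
  {g: True, e: False, b: False}
  {g: True, e: True, b: False}
  {e: True, g: False, b: False}
  {b: True, g: True, e: False}
  {b: True, g: False, e: False}


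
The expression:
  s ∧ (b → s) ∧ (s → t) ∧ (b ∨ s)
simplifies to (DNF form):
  s ∧ t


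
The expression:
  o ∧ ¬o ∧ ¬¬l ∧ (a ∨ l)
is never true.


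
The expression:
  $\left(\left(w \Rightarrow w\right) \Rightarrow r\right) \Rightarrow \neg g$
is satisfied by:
  {g: False, r: False}
  {r: True, g: False}
  {g: True, r: False}


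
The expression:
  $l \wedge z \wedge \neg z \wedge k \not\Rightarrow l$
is never true.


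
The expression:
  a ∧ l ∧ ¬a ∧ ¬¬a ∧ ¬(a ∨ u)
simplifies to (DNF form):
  False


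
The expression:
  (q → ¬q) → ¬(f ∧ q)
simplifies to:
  True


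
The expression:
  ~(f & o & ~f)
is always true.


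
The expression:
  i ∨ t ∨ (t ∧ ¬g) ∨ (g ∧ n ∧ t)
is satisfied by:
  {i: True, t: True}
  {i: True, t: False}
  {t: True, i: False}


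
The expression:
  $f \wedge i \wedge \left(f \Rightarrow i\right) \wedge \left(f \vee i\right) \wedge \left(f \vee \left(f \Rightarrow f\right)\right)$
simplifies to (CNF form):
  $f \wedge i$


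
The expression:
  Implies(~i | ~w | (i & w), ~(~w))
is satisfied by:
  {w: True}


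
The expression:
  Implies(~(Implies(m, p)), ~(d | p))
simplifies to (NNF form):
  p | ~d | ~m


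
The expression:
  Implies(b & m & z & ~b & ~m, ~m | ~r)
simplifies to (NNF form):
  True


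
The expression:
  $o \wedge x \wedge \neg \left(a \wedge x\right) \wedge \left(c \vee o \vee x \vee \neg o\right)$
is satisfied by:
  {x: True, o: True, a: False}


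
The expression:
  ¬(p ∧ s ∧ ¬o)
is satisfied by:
  {o: True, s: False, p: False}
  {s: False, p: False, o: False}
  {o: True, p: True, s: False}
  {p: True, s: False, o: False}
  {o: True, s: True, p: False}
  {s: True, o: False, p: False}
  {o: True, p: True, s: True}


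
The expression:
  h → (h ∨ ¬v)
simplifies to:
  True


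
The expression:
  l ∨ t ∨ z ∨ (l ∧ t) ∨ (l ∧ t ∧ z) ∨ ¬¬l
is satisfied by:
  {t: True, l: True, z: True}
  {t: True, l: True, z: False}
  {t: True, z: True, l: False}
  {t: True, z: False, l: False}
  {l: True, z: True, t: False}
  {l: True, z: False, t: False}
  {z: True, l: False, t: False}


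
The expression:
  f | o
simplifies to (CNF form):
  f | o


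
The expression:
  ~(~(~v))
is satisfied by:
  {v: False}


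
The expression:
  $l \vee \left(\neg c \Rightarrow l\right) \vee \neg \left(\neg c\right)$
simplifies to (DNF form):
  $c \vee l$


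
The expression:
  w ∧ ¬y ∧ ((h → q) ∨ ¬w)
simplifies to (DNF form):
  (q ∧ w ∧ ¬y) ∨ (w ∧ ¬h ∧ ¬y)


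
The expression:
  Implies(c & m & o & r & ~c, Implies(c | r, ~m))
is always true.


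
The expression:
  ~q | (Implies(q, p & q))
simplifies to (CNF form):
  p | ~q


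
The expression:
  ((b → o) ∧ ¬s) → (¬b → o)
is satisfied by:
  {b: True, o: True, s: True}
  {b: True, o: True, s: False}
  {b: True, s: True, o: False}
  {b: True, s: False, o: False}
  {o: True, s: True, b: False}
  {o: True, s: False, b: False}
  {s: True, o: False, b: False}


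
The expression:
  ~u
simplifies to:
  ~u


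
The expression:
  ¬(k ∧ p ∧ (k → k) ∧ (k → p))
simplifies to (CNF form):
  ¬k ∨ ¬p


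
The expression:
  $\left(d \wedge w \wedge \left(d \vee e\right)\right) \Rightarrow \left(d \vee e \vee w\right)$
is always true.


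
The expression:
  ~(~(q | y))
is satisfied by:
  {y: True, q: True}
  {y: True, q: False}
  {q: True, y: False}


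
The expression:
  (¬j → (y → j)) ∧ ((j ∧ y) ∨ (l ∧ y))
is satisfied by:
  {j: True, y: True}


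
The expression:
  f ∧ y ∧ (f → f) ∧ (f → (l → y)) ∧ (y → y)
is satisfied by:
  {f: True, y: True}


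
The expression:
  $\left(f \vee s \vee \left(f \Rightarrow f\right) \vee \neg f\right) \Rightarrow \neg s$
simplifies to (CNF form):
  $\neg s$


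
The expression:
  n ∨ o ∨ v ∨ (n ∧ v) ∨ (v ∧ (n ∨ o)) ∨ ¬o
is always true.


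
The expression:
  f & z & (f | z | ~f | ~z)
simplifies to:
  f & z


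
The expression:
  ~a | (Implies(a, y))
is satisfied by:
  {y: True, a: False}
  {a: False, y: False}
  {a: True, y: True}


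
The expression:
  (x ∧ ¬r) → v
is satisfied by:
  {r: True, v: True, x: False}
  {r: True, v: False, x: False}
  {v: True, r: False, x: False}
  {r: False, v: False, x: False}
  {r: True, x: True, v: True}
  {r: True, x: True, v: False}
  {x: True, v: True, r: False}


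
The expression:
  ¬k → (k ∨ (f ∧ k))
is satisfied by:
  {k: True}


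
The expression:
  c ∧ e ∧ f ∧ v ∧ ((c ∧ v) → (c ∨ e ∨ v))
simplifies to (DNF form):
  c ∧ e ∧ f ∧ v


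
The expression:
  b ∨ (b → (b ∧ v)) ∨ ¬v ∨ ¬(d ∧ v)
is always true.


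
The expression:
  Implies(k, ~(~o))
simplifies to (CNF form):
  o | ~k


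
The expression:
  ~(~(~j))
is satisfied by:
  {j: False}


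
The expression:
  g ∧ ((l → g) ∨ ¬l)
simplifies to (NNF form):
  g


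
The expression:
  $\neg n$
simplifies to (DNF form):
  $\neg n$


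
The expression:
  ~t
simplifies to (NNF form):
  ~t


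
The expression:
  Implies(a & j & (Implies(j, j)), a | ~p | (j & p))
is always true.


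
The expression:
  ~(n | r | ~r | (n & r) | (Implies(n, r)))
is never true.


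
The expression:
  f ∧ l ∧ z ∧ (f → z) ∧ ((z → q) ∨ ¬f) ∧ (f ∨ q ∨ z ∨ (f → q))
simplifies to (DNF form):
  f ∧ l ∧ q ∧ z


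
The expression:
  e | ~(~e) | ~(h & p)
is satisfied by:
  {e: True, p: False, h: False}
  {p: False, h: False, e: False}
  {h: True, e: True, p: False}
  {h: True, p: False, e: False}
  {e: True, p: True, h: False}
  {p: True, e: False, h: False}
  {h: True, p: True, e: True}


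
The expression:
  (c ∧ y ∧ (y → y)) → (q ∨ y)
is always true.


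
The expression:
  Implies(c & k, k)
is always true.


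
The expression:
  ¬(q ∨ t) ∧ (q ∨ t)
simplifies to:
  False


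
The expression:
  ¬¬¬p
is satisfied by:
  {p: False}


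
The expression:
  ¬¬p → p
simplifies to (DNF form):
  True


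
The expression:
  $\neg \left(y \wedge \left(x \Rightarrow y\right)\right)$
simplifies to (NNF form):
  $\neg y$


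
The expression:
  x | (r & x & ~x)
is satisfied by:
  {x: True}


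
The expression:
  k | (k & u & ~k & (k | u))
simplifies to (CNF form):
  k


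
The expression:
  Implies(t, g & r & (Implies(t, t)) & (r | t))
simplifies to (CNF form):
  (g | ~t) & (r | ~t)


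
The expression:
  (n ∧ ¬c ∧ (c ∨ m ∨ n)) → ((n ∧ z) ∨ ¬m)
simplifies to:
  c ∨ z ∨ ¬m ∨ ¬n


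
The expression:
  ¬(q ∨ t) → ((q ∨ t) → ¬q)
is always true.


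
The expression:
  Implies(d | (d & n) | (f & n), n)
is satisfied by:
  {n: True, d: False}
  {d: False, n: False}
  {d: True, n: True}


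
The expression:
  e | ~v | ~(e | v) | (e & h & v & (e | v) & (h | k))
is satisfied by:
  {e: True, v: False}
  {v: False, e: False}
  {v: True, e: True}


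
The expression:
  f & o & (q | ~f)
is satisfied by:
  {f: True, o: True, q: True}


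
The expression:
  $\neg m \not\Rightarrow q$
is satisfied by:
  {q: False, m: False}


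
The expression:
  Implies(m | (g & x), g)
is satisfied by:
  {g: True, m: False}
  {m: False, g: False}
  {m: True, g: True}


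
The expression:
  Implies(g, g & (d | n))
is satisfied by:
  {n: True, d: True, g: False}
  {n: True, g: False, d: False}
  {d: True, g: False, n: False}
  {d: False, g: False, n: False}
  {n: True, d: True, g: True}
  {n: True, g: True, d: False}
  {d: True, g: True, n: False}


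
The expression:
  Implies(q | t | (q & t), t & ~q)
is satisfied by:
  {q: False}


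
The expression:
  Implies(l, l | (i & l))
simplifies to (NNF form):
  True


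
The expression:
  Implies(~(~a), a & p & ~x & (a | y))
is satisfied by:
  {p: True, x: False, a: False}
  {x: False, a: False, p: False}
  {p: True, x: True, a: False}
  {x: True, p: False, a: False}
  {a: True, p: True, x: False}


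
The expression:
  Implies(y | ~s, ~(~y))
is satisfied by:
  {y: True, s: True}
  {y: True, s: False}
  {s: True, y: False}


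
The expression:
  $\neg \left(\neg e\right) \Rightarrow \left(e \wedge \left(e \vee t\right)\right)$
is always true.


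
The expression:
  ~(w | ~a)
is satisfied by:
  {a: True, w: False}


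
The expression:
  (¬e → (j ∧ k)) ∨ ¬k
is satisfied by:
  {e: True, j: True, k: False}
  {e: True, j: False, k: False}
  {j: True, e: False, k: False}
  {e: False, j: False, k: False}
  {e: True, k: True, j: True}
  {e: True, k: True, j: False}
  {k: True, j: True, e: False}


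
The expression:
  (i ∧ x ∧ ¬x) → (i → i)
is always true.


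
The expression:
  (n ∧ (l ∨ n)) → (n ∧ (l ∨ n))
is always true.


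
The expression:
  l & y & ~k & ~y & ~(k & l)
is never true.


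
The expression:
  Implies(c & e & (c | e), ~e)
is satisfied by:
  {c: False, e: False}
  {e: True, c: False}
  {c: True, e: False}


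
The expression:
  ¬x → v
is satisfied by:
  {x: True, v: True}
  {x: True, v: False}
  {v: True, x: False}


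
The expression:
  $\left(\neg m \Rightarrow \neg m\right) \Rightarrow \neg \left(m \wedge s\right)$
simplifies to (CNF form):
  $\neg m \vee \neg s$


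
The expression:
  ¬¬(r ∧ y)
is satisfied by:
  {r: True, y: True}


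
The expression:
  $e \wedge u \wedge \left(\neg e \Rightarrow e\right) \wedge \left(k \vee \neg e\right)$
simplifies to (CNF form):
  $e \wedge k \wedge u$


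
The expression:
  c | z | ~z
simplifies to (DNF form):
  True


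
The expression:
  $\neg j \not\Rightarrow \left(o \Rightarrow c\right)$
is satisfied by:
  {o: True, j: False, c: False}


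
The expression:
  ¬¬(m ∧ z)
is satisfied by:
  {z: True, m: True}


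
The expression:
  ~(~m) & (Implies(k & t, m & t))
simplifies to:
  m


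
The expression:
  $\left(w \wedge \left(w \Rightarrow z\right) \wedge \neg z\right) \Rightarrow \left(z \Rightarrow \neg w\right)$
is always true.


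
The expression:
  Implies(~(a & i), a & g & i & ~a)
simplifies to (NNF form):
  a & i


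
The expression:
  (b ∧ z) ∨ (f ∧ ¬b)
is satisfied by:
  {z: True, f: True, b: False}
  {f: True, b: False, z: False}
  {b: True, z: True, f: True}
  {b: True, z: True, f: False}


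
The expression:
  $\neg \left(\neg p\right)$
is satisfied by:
  {p: True}


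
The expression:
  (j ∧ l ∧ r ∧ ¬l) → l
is always true.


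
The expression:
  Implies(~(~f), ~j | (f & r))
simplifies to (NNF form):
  r | ~f | ~j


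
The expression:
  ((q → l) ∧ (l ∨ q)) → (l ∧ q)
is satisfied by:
  {q: True, l: False}
  {l: False, q: False}
  {l: True, q: True}


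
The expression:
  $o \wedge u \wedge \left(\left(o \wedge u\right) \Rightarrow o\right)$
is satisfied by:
  {u: True, o: True}


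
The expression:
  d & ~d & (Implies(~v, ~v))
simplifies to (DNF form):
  False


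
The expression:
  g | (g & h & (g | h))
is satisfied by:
  {g: True}


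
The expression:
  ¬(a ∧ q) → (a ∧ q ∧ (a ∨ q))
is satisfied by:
  {a: True, q: True}


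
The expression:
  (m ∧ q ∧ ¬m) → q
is always true.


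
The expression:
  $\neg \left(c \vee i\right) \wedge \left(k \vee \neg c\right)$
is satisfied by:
  {i: False, c: False}


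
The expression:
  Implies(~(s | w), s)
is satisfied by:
  {s: True, w: True}
  {s: True, w: False}
  {w: True, s: False}


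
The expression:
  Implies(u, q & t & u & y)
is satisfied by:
  {y: True, q: True, t: True, u: False}
  {y: True, q: True, t: False, u: False}
  {y: True, t: True, q: False, u: False}
  {y: True, t: False, q: False, u: False}
  {q: True, t: True, y: False, u: False}
  {q: True, y: False, t: False, u: False}
  {q: False, t: True, y: False, u: False}
  {q: False, y: False, t: False, u: False}
  {y: True, u: True, q: True, t: True}


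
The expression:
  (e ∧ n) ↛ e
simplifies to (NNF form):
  False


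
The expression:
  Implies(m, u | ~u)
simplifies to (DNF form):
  True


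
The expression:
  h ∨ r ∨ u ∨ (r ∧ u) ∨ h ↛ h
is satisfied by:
  {r: True, u: True, h: True}
  {r: True, u: True, h: False}
  {r: True, h: True, u: False}
  {r: True, h: False, u: False}
  {u: True, h: True, r: False}
  {u: True, h: False, r: False}
  {h: True, u: False, r: False}


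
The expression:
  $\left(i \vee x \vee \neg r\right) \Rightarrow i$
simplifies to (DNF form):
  $i \vee \left(r \wedge \neg x\right)$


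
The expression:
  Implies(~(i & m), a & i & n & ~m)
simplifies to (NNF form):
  i & (a | m) & (m | n)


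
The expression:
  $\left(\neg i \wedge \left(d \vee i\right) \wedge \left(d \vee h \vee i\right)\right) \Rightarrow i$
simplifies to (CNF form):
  $i \vee \neg d$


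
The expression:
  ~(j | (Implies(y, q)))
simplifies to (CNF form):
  y & ~j & ~q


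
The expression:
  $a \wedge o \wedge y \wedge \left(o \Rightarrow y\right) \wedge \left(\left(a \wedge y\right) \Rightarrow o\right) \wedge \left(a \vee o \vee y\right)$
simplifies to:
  $a \wedge o \wedge y$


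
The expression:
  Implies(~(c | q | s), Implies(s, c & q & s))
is always true.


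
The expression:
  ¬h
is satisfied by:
  {h: False}


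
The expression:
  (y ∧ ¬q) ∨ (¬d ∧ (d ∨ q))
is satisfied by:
  {y: True, d: False, q: False}
  {q: True, y: True, d: False}
  {q: True, d: False, y: False}
  {y: True, d: True, q: False}


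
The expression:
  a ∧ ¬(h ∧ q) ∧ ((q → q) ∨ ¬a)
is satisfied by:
  {a: True, h: False, q: False}
  {a: True, q: True, h: False}
  {a: True, h: True, q: False}


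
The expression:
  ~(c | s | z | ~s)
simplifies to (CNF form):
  False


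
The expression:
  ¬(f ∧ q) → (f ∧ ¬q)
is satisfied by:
  {f: True}


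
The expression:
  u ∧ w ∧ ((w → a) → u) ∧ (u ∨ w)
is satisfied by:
  {u: True, w: True}


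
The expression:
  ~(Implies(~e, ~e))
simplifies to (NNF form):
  False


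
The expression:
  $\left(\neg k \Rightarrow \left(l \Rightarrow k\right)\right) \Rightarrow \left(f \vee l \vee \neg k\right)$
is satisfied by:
  {l: True, f: True, k: False}
  {l: True, f: False, k: False}
  {f: True, l: False, k: False}
  {l: False, f: False, k: False}
  {l: True, k: True, f: True}
  {l: True, k: True, f: False}
  {k: True, f: True, l: False}


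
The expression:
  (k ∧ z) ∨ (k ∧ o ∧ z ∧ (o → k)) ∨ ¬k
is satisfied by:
  {z: True, k: False}
  {k: False, z: False}
  {k: True, z: True}


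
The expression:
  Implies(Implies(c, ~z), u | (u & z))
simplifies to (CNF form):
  (c | u) & (u | z)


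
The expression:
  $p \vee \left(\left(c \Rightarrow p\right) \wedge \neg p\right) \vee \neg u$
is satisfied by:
  {p: True, u: False, c: False}
  {u: False, c: False, p: False}
  {p: True, c: True, u: False}
  {c: True, u: False, p: False}
  {p: True, u: True, c: False}
  {u: True, p: False, c: False}
  {p: True, c: True, u: True}


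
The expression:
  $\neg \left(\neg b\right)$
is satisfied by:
  {b: True}


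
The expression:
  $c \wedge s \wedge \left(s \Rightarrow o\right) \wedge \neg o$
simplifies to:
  $\text{False}$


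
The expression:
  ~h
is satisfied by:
  {h: False}


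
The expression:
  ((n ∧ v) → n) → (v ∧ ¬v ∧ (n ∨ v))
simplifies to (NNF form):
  False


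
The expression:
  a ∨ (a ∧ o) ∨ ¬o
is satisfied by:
  {a: True, o: False}
  {o: False, a: False}
  {o: True, a: True}


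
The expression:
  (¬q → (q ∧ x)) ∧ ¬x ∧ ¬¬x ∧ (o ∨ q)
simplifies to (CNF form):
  False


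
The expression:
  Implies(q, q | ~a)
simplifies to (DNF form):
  True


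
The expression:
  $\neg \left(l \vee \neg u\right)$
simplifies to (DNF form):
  $u \wedge \neg l$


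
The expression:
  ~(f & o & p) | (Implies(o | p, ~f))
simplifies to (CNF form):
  ~f | ~o | ~p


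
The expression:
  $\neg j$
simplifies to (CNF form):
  $\neg j$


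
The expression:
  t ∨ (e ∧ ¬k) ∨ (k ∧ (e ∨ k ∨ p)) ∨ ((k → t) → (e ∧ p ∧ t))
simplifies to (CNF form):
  e ∨ k ∨ t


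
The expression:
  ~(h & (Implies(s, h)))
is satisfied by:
  {h: False}


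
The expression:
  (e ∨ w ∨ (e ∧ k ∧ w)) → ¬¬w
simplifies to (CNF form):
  w ∨ ¬e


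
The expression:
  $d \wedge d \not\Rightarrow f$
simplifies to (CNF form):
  $d \wedge \neg f$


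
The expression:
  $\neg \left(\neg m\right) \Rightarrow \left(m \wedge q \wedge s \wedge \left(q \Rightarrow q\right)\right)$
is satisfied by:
  {s: True, q: True, m: False}
  {s: True, q: False, m: False}
  {q: True, s: False, m: False}
  {s: False, q: False, m: False}
  {s: True, m: True, q: True}


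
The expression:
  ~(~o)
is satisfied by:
  {o: True}


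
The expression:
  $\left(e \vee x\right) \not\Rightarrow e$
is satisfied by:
  {x: True, e: False}


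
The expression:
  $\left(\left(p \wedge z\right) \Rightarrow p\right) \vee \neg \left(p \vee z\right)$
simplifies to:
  $\text{True}$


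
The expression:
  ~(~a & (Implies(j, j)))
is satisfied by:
  {a: True}


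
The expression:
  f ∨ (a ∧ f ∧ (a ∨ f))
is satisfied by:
  {f: True}


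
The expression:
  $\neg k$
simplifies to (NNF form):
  $\neg k$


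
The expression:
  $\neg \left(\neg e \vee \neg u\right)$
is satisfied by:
  {e: True, u: True}


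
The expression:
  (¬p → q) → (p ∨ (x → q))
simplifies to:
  True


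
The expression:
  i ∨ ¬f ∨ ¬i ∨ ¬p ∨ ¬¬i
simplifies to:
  True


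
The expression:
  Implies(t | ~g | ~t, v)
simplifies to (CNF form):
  v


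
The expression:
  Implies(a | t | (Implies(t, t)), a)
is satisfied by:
  {a: True}


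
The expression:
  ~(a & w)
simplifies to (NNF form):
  ~a | ~w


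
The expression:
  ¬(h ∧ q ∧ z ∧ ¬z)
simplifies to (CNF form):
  True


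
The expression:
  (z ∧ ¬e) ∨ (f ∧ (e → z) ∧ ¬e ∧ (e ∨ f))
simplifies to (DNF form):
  (f ∧ ¬e) ∨ (z ∧ ¬e)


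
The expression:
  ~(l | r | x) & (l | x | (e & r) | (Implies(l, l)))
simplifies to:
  ~l & ~r & ~x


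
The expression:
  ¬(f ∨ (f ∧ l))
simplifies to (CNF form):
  ¬f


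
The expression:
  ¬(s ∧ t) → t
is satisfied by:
  {t: True}


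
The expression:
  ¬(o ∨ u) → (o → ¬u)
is always true.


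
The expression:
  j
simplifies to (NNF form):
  j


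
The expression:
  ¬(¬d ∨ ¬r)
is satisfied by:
  {r: True, d: True}


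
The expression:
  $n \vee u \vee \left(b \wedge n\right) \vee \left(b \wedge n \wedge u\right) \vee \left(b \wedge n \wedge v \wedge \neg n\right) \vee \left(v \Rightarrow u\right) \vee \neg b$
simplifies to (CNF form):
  $n \vee u \vee \neg b \vee \neg v$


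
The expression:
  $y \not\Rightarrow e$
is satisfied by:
  {y: True, e: False}


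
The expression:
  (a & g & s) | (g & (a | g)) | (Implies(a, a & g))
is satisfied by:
  {g: True, a: False}
  {a: False, g: False}
  {a: True, g: True}


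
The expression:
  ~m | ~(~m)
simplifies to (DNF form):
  True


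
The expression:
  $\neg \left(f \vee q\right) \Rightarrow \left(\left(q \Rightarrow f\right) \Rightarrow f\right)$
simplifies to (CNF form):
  $f \vee q$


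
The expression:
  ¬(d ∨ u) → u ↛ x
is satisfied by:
  {d: True, u: True}
  {d: True, u: False}
  {u: True, d: False}


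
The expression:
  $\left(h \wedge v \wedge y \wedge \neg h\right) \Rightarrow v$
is always true.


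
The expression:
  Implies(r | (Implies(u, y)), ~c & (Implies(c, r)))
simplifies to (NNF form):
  ~c | (u & ~r & ~y)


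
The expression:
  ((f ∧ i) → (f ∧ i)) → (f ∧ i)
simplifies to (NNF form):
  f ∧ i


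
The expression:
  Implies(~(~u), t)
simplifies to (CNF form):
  t | ~u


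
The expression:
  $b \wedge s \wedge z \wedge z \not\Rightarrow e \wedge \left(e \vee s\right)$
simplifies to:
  $b \wedge s \wedge z \wedge \neg e$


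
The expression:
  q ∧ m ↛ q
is never true.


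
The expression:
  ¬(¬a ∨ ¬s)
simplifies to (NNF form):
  a ∧ s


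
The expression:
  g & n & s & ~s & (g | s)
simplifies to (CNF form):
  False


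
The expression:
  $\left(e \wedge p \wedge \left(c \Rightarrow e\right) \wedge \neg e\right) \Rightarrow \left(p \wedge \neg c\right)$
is always true.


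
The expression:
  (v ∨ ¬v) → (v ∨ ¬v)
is always true.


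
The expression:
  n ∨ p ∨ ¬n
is always true.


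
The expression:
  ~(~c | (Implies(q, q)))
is never true.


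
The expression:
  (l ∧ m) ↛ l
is never true.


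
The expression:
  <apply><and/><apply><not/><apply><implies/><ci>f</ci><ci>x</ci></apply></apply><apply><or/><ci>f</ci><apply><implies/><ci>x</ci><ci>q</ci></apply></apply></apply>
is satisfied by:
  {f: True, x: False}


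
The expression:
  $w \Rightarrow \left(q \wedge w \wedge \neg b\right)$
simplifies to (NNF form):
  $\left(q \wedge \neg b\right) \vee \neg w$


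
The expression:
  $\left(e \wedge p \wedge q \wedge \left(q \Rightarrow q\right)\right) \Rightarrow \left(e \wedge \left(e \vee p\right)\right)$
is always true.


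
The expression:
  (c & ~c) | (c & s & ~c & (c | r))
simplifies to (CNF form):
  False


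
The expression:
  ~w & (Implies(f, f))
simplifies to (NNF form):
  ~w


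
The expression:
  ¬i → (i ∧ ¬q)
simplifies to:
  i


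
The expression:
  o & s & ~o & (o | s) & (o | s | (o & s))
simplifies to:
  False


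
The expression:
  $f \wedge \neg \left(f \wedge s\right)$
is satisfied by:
  {f: True, s: False}


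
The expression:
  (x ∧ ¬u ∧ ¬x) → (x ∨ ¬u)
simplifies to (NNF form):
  True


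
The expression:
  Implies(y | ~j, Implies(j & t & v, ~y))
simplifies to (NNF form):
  ~j | ~t | ~v | ~y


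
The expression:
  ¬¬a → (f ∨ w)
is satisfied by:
  {w: True, f: True, a: False}
  {w: True, f: False, a: False}
  {f: True, w: False, a: False}
  {w: False, f: False, a: False}
  {a: True, w: True, f: True}
  {a: True, w: True, f: False}
  {a: True, f: True, w: False}


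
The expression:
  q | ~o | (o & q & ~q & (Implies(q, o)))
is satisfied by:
  {q: True, o: False}
  {o: False, q: False}
  {o: True, q: True}


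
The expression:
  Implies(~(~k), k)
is always true.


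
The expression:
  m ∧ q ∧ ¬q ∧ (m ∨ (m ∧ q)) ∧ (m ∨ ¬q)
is never true.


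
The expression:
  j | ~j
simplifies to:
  True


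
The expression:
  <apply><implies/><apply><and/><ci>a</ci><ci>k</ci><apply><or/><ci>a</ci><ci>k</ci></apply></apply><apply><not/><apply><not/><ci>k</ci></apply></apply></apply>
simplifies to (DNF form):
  <true/>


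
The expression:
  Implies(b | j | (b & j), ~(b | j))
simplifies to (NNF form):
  ~b & ~j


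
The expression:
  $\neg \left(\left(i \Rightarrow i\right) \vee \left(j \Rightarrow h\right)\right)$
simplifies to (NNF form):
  $\text{False}$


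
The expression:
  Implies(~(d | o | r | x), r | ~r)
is always true.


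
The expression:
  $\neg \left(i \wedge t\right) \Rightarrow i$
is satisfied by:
  {i: True}


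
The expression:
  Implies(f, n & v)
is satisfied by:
  {v: True, n: True, f: False}
  {v: True, n: False, f: False}
  {n: True, v: False, f: False}
  {v: False, n: False, f: False}
  {f: True, v: True, n: True}


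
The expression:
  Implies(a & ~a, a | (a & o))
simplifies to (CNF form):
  True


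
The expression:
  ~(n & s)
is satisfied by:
  {s: False, n: False}
  {n: True, s: False}
  {s: True, n: False}


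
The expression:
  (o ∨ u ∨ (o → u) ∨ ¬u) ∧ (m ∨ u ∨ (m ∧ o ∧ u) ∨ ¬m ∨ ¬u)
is always true.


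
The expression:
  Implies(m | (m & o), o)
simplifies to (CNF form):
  o | ~m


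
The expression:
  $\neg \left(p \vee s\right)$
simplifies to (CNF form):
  $\neg p \wedge \neg s$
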